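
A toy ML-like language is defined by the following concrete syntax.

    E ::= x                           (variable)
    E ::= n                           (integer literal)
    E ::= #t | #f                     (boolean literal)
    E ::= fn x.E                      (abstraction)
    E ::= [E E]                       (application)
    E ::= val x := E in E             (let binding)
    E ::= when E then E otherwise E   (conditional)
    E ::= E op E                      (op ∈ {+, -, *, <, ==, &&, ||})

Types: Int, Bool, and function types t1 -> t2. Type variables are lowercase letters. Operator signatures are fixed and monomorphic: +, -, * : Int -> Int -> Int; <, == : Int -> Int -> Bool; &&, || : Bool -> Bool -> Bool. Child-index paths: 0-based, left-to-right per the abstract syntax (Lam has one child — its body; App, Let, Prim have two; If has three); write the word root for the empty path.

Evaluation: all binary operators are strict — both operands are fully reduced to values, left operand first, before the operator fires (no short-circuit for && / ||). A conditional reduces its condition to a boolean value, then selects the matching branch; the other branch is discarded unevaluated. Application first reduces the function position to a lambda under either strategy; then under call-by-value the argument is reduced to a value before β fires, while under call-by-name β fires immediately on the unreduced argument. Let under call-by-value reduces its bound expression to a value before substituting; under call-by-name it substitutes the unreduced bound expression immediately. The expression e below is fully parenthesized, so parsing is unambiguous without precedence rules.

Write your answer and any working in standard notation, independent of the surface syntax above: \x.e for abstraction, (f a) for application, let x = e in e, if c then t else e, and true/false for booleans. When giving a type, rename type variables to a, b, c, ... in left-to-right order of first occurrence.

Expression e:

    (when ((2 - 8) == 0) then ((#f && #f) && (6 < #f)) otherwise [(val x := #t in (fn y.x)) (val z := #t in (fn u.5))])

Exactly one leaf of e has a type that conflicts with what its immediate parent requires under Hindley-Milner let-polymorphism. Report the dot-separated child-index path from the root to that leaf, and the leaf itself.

Answer: 1.1.1 : false

Derivation:
  unify Int ~ Int
  unify Int ~ Int
  unify Int ~ Int
  unify Int ~ Int
  unify Bool ~ Bool
  unify Bool ~ Bool
  unify Bool ~ Bool
  unify Bool ~ Bool
  unify Int ~ Int
  unify Bool ~ Int
  FAIL: mismatch Bool ~ Int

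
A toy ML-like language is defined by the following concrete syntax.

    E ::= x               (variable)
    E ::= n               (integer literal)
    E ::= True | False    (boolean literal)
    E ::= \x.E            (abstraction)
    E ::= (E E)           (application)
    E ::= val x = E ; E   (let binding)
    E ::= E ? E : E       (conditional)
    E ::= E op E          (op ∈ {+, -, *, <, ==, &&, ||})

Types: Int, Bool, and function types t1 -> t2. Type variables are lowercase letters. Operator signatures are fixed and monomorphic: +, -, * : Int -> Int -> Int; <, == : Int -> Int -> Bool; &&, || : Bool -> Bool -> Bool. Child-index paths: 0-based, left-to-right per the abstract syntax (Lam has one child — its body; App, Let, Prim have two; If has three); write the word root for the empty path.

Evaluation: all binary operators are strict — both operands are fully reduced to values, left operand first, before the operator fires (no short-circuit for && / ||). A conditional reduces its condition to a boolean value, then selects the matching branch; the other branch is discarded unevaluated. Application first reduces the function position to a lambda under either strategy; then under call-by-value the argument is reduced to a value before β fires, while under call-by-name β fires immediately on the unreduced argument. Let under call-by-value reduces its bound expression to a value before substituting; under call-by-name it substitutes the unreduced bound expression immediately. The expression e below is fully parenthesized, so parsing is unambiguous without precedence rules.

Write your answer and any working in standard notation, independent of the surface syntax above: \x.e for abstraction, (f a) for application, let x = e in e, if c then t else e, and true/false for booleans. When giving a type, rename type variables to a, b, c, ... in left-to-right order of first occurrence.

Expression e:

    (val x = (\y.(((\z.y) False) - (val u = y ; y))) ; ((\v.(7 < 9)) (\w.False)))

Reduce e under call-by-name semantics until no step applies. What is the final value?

Answer: true

Working:
step 0: (let x = (\y.(((\z.y) false) - (let u = y in y))) in ((\v.(7 < 9)) (\w.false)))
step 1: [let@root] ((\v.(7 < 9)) (\w.false))
step 2: [beta@root] (7 < 9)
step 3: [delta@root] true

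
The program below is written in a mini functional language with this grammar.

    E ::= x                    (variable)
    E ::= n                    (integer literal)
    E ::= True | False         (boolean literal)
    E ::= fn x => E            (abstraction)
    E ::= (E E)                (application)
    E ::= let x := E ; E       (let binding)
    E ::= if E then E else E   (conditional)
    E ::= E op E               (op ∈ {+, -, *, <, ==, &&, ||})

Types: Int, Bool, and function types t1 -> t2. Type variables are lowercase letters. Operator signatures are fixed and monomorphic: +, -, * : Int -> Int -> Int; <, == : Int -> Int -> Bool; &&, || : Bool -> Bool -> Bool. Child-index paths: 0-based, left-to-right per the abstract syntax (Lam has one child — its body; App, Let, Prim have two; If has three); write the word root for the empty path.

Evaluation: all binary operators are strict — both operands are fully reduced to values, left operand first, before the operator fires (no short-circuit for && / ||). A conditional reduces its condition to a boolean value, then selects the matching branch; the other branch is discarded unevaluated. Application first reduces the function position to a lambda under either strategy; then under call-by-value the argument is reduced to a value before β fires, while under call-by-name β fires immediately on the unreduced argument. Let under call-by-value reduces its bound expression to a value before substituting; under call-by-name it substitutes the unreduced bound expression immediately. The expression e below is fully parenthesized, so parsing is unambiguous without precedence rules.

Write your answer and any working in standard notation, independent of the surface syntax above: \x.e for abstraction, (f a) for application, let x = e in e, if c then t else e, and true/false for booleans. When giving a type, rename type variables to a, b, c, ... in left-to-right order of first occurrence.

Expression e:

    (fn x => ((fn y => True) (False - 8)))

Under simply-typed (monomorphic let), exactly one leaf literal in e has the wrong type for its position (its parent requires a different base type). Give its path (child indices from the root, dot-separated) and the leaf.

Derivation:
\y._ : b -> Bool
  unify Bool ~ Int
  FAIL: mismatch Bool ~ Int

Answer: 0.1.0 : false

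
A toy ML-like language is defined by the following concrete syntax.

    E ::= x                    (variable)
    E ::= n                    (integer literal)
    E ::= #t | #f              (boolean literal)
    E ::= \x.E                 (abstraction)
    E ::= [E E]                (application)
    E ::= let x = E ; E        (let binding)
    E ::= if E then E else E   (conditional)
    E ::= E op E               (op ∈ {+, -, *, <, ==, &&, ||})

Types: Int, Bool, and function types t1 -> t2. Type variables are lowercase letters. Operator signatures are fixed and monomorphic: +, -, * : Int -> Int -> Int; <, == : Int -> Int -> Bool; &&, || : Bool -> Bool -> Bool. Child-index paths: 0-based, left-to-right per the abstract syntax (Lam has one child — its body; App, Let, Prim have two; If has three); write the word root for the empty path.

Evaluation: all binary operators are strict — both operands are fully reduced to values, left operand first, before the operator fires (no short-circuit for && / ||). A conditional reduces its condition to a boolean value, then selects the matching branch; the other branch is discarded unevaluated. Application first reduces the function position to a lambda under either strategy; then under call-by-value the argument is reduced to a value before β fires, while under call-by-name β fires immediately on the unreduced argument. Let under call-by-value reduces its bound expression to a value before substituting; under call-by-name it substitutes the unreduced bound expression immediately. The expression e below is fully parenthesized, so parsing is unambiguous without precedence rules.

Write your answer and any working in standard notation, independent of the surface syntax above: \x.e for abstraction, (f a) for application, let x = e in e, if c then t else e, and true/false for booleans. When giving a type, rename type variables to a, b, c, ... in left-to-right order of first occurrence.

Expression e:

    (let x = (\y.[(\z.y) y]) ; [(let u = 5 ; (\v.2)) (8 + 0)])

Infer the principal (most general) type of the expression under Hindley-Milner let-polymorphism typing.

Derivation:
y : a
\z._ : b -> a
y : a
  unify b -> a ~ a -> c
  unify b ~ a
  unify a ~ c
_ _ : c
\y._ : c -> c
let x : forall. c -> c
let u : Int
\v._ : d -> Int
  unify Int ~ Int
  unify Int ~ Int
  unify d -> Int ~ Int -> e
  unify d ~ Int
  unify Int ~ e
_ _ : Int

Answer: Int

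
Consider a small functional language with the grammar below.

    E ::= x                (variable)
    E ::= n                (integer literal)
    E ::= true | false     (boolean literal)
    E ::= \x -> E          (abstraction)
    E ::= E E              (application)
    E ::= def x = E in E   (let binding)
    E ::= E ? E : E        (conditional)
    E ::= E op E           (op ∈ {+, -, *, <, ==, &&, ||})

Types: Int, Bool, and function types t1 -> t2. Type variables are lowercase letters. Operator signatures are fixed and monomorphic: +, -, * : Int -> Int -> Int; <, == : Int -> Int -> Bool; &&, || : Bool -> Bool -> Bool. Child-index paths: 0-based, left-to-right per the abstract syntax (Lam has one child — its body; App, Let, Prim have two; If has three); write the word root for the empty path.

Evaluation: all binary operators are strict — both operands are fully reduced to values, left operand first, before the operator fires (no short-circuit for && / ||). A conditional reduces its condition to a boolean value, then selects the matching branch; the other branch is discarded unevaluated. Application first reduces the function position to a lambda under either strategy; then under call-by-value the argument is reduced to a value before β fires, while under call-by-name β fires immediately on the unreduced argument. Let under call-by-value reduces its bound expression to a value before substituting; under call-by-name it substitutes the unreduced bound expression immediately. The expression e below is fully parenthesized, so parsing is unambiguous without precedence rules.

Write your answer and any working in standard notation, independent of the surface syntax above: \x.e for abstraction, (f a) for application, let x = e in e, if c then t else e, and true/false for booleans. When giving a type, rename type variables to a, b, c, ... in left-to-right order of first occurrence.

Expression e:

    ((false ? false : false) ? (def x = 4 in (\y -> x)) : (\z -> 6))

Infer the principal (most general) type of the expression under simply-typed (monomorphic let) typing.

Working:
  unify Bool ~ Bool
  unify Bool ~ Bool
  unify Bool ~ Bool
let x : Int
x : Int
\y._ : a -> Int
\z._ : b -> Int
  unify a -> Int ~ b -> Int
  unify a ~ b
  unify Int ~ Int

Answer: a -> Int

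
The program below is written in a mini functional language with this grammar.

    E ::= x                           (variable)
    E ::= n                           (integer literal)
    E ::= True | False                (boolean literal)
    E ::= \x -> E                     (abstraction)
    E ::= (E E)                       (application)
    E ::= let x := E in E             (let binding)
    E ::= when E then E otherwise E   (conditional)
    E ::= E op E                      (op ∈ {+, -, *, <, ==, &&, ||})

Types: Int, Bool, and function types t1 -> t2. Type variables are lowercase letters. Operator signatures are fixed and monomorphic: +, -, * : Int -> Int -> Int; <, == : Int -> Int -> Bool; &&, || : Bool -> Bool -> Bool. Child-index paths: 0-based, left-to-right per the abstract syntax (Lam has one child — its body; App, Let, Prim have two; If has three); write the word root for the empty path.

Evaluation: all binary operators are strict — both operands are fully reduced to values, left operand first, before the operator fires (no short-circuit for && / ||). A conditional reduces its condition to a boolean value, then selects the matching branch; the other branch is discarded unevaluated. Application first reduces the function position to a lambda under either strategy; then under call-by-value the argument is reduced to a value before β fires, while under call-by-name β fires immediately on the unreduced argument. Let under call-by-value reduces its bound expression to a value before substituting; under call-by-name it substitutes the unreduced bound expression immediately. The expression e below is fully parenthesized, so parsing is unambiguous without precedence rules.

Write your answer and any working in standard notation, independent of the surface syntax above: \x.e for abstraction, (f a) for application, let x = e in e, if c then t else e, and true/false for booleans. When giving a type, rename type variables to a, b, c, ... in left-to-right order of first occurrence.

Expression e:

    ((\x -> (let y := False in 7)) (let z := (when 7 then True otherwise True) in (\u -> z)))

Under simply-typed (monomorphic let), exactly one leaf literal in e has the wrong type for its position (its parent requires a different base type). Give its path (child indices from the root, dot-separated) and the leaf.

Derivation:
let y : Bool
\x._ : a -> Int
  unify Int ~ Bool
  FAIL: mismatch Int ~ Bool

Answer: 1.0.0 : 7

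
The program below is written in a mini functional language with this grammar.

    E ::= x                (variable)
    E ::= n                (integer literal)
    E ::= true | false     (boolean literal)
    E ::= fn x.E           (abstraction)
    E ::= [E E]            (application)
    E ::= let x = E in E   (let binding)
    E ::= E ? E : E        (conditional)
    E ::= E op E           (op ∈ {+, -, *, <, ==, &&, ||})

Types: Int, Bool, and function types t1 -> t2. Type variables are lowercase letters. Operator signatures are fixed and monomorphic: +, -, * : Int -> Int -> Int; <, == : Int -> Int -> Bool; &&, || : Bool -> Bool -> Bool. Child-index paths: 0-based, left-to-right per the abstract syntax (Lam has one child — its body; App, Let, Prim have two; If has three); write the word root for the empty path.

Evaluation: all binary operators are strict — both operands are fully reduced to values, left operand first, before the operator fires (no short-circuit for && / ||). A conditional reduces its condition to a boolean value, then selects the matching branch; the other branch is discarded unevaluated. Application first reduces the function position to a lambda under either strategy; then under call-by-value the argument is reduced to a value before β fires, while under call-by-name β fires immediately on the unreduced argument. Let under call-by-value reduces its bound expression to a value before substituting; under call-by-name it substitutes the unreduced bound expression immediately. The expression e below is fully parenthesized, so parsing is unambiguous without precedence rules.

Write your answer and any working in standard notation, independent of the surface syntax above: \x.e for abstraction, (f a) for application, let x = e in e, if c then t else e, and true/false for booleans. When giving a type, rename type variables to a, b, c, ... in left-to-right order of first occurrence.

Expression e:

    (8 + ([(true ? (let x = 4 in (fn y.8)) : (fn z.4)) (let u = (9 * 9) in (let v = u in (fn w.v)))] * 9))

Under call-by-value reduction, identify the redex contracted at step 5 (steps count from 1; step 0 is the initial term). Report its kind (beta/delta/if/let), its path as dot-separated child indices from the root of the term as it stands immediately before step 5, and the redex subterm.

Answer: let at 1.0.1 : (let v = 81 in (\w.v))

Derivation:
step 0: (8 + (((if true then (let x = 4 in (\y.8)) else (\z.4)) (let u = (9 * 9) in (let v = u in (\w.v)))) * 9))
step 1: [if@1.0.0] (8 + (((let x = 4 in (\y.8)) (let u = (9 * 9) in (let v = u in (\w.v)))) * 9))
step 2: [let@1.0.0] (8 + (((\y.8) (let u = (9 * 9) in (let v = u in (\w.v)))) * 9))
step 3: [delta@1.0.1.0] (8 + (((\y.8) (let u = 81 in (let v = u in (\w.v)))) * 9))
step 4: [let@1.0.1] (8 + (((\y.8) (let v = 81 in (\w.v))) * 9))
step 5: [let@1.0.1] (8 + (((\y.8) (\w.81)) * 9))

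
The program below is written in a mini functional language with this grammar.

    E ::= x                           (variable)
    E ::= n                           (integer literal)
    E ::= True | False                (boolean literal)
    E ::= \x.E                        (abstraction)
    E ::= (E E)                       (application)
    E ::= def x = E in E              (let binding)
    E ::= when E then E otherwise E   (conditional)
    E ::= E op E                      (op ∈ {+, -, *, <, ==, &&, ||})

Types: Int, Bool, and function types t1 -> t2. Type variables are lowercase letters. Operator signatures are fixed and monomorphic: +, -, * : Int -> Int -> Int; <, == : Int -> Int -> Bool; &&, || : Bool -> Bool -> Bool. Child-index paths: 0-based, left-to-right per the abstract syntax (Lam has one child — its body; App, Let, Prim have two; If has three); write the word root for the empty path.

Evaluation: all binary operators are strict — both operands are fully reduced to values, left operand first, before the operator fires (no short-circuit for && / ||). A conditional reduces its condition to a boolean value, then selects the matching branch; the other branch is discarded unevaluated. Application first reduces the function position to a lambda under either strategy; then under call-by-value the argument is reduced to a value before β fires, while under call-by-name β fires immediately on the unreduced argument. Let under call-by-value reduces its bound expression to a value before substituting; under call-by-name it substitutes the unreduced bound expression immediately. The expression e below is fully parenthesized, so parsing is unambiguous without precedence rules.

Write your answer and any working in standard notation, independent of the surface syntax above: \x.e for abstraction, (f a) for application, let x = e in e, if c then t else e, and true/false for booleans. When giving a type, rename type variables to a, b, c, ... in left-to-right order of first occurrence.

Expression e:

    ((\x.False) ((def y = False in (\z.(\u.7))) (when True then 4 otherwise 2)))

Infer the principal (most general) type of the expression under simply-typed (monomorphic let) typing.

Trace:
\x._ : a -> Bool
let y : Bool
\u._ : c -> Int
\z._ : b -> c -> Int
  unify Bool ~ Bool
  unify Int ~ Int
  unify b -> c -> Int ~ Int -> d
  unify b ~ Int
  unify c -> Int ~ d
_ _ : c -> Int
  unify a -> Bool ~ (c -> Int) -> e
  unify a ~ c -> Int
  unify Bool ~ e
_ _ : Bool

Answer: Bool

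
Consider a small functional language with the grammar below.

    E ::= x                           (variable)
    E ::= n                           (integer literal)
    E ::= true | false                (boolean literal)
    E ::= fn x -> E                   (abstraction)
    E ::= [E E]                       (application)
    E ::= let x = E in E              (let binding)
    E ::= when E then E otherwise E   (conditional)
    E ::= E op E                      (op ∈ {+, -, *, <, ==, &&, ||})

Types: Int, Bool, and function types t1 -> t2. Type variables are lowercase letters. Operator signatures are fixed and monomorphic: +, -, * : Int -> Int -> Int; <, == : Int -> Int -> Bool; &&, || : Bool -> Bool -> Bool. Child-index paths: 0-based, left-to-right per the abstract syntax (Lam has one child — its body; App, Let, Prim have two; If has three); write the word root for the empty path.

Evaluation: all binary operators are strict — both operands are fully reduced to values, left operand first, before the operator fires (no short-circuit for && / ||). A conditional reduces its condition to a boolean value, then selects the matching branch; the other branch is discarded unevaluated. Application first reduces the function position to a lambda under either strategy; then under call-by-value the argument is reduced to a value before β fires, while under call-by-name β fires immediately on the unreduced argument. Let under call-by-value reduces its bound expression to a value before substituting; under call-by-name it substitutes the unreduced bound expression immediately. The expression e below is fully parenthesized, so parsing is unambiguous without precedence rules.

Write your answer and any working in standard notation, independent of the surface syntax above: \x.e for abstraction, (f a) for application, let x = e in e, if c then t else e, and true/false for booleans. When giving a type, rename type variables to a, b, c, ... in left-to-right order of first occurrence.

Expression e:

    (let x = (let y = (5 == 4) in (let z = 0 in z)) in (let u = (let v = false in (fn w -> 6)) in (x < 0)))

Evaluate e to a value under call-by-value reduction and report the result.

Trace:
step 0: (let x = (let y = (5 == 4) in (let z = 0 in z)) in (let u = (let v = false in (\w.6)) in (x < 0)))
step 1: [delta@0.0] (let x = (let y = false in (let z = 0 in z)) in (let u = (let v = false in (\w.6)) in (x < 0)))
step 2: [let@0] (let x = (let z = 0 in z) in (let u = (let v = false in (\w.6)) in (x < 0)))
step 3: [let@0] (let x = 0 in (let u = (let v = false in (\w.6)) in (x < 0)))
step 4: [let@root] (let u = (let v = false in (\w.6)) in (0 < 0))
step 5: [let@0] (let u = (\w.6) in (0 < 0))
step 6: [let@root] (0 < 0)
step 7: [delta@root] false

Answer: false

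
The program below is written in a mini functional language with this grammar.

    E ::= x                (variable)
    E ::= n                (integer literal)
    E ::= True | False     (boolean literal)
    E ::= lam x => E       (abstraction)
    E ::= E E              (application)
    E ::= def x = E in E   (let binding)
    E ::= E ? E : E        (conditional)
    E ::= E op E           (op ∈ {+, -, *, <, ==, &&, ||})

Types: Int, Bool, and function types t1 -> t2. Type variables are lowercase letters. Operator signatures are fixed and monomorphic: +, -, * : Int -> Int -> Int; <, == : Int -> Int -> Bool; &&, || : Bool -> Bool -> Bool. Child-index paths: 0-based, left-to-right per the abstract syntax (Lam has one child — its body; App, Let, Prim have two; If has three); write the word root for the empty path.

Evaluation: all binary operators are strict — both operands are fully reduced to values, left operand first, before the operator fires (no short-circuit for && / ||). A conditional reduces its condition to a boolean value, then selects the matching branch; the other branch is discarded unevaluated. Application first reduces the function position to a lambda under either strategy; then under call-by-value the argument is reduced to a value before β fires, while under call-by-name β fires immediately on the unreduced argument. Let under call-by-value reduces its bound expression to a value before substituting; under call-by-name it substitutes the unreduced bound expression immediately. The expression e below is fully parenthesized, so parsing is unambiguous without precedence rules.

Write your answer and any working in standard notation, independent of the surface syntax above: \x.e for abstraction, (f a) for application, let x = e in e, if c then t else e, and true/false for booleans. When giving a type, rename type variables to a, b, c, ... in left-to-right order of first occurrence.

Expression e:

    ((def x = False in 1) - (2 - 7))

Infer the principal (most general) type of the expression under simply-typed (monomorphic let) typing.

Working:
let x : Bool
  unify Int ~ Int
  unify Int ~ Int
  unify Int ~ Int
  unify Int ~ Int

Answer: Int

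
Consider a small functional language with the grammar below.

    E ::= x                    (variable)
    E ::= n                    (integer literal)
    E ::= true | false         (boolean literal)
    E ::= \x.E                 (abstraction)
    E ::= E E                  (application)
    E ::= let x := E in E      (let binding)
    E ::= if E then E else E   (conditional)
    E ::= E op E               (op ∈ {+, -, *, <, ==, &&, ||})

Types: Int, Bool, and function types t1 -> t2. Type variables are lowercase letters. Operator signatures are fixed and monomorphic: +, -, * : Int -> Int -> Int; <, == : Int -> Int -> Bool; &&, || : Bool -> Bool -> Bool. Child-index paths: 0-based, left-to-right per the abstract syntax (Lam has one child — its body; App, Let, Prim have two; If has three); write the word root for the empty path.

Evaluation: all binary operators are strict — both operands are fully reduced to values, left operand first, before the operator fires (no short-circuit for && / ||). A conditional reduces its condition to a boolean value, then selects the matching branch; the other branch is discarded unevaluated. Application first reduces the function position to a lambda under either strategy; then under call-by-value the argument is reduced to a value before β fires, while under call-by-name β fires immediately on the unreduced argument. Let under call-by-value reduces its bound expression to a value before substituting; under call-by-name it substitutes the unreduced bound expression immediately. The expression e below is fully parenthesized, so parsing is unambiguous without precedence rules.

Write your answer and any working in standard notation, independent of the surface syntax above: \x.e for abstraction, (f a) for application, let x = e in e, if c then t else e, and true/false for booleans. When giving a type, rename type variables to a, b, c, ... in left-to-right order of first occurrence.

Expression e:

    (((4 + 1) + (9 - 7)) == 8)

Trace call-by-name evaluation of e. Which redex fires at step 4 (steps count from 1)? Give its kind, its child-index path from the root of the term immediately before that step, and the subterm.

Answer: delta at root : (7 == 8)

Working:
step 0: (((4 + 1) + (9 - 7)) == 8)
step 1: [delta@0.0] ((5 + (9 - 7)) == 8)
step 2: [delta@0.1] ((5 + 2) == 8)
step 3: [delta@0] (7 == 8)
step 4: [delta@root] false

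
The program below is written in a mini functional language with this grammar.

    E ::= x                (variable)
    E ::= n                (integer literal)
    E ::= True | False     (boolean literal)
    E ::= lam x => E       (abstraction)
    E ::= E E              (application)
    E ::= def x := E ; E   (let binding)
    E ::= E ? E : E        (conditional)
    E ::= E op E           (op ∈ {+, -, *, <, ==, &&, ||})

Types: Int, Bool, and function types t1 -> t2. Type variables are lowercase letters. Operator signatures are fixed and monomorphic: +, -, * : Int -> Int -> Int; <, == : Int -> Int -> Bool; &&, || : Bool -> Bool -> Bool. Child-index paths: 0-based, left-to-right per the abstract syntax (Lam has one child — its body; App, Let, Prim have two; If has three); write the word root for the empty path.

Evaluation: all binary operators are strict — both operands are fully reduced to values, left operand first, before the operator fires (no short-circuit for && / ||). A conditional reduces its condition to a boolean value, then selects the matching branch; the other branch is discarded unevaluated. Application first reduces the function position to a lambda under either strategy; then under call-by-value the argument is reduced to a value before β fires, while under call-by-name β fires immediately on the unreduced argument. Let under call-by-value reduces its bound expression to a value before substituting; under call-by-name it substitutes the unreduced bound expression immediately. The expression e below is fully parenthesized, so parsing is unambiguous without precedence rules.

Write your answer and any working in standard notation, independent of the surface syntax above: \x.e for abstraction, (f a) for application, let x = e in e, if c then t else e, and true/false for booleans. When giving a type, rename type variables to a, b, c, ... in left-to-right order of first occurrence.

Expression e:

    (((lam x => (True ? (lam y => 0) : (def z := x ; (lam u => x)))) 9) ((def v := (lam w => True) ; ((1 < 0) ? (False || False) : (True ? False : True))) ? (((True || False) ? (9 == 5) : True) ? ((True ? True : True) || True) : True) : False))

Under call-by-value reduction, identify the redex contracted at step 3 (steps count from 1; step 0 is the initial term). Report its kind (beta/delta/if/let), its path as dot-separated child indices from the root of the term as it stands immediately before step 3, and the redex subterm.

Trace:
step 0: (((\x.(if true then (\y.0) else (let z = x in (\u.x)))) 9) (if (let v = (\w.true) in (if (1 < 0) then (false || false) else (if true then false else true))) then (if (if (true || false) then (9 == 5) else true) then ((if true then true else true) || true) else true) else false))
step 1: [beta@0] ((if true then (\y.0) else (let z = 9 in (\u.9))) (if (let v = (\w.true) in (if (1 < 0) then (false || false) else (if true then false else true))) then (if (if (true || false) then (9 == 5) else true) then ((if true then true else true) || true) else true) else false))
step 2: [if@0] ((\y.0) (if (let v = (\w.true) in (if (1 < 0) then (false || false) else (if true then false else true))) then (if (if (true || false) then (9 == 5) else true) then ((if true then true else true) || true) else true) else false))
step 3: [let@1.0] ((\y.0) (if (if (1 < 0) then (false || false) else (if true then false else true)) then (if (if (true || false) then (9 == 5) else true) then ((if true then true else true) || true) else true) else false))

Answer: let at 1.0 : (let v = (\w.true) in (if (1 < 0) then (false || false) else (if true then false else true)))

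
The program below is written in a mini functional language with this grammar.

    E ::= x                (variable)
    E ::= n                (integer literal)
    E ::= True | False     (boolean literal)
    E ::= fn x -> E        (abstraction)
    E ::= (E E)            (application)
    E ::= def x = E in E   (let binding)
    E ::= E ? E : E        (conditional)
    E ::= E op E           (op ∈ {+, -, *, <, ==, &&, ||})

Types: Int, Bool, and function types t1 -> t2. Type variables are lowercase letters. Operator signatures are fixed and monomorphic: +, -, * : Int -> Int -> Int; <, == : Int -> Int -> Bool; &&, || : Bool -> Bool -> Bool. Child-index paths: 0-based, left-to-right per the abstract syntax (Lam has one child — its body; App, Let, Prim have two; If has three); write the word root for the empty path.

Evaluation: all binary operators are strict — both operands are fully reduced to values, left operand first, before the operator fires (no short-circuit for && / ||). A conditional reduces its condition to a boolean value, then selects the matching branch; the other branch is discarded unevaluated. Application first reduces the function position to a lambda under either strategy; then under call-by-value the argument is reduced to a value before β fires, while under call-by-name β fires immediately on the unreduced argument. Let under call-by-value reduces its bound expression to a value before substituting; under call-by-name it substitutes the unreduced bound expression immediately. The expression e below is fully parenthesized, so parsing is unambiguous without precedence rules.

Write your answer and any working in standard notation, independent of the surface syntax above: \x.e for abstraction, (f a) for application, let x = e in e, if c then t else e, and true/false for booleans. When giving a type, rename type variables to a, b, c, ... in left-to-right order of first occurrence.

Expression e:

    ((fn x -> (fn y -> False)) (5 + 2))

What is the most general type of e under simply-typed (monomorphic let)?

Answer: a -> Bool

Derivation:
\y._ : b -> Bool
\x._ : a -> b -> Bool
  unify Int ~ Int
  unify Int ~ Int
  unify a -> b -> Bool ~ Int -> c
  unify a ~ Int
  unify b -> Bool ~ c
_ _ : b -> Bool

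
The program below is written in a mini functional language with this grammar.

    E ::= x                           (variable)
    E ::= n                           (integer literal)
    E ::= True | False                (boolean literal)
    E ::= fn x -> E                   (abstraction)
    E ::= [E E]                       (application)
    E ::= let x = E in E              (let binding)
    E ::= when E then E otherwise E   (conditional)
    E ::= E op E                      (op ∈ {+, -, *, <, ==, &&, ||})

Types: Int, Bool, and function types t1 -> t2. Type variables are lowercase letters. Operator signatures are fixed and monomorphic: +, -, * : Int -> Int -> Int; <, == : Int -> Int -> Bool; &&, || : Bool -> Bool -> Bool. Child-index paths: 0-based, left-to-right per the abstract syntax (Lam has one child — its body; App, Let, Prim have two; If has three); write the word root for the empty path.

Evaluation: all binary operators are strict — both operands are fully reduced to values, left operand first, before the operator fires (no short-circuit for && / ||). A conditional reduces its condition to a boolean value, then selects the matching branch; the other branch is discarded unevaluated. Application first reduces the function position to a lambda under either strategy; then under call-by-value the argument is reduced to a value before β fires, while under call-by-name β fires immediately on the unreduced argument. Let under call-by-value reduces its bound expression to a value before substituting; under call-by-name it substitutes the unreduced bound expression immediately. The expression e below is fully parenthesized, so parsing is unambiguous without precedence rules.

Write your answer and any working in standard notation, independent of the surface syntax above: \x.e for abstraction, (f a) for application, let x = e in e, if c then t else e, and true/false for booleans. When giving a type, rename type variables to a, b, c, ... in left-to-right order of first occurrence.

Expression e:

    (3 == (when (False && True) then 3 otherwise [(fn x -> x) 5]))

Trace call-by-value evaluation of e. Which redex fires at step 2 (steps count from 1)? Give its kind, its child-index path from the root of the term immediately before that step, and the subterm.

Answer: if at 1 : (if false then 3 else ((\x.x) 5))

Working:
step 0: (3 == (if (false && true) then 3 else ((\x.x) 5)))
step 1: [delta@1.0] (3 == (if false then 3 else ((\x.x) 5)))
step 2: [if@1] (3 == ((\x.x) 5))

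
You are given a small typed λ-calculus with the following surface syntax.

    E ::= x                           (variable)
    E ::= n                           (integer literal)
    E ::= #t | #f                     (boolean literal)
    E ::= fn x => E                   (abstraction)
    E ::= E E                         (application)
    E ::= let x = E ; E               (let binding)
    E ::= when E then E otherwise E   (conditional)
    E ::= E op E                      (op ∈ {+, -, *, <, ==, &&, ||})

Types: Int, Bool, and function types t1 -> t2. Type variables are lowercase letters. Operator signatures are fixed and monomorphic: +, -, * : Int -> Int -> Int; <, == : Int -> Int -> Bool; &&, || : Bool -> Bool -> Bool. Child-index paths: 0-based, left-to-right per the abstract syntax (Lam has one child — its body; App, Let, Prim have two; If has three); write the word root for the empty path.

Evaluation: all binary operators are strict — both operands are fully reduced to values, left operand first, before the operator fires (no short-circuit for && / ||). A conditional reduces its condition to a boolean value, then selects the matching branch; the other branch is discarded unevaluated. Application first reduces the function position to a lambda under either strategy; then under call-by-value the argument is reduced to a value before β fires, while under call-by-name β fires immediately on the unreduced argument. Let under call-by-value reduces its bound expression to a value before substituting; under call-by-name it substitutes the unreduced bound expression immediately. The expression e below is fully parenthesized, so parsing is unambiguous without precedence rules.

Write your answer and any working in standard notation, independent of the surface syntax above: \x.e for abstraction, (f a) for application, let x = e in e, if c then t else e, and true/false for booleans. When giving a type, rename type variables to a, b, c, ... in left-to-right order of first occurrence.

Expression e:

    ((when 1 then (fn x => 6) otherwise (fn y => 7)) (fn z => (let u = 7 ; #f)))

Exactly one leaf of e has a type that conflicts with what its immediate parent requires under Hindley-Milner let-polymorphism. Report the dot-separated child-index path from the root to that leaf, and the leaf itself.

Trace:
  unify Int ~ Bool
  FAIL: mismatch Int ~ Bool

Answer: 0.0 : 1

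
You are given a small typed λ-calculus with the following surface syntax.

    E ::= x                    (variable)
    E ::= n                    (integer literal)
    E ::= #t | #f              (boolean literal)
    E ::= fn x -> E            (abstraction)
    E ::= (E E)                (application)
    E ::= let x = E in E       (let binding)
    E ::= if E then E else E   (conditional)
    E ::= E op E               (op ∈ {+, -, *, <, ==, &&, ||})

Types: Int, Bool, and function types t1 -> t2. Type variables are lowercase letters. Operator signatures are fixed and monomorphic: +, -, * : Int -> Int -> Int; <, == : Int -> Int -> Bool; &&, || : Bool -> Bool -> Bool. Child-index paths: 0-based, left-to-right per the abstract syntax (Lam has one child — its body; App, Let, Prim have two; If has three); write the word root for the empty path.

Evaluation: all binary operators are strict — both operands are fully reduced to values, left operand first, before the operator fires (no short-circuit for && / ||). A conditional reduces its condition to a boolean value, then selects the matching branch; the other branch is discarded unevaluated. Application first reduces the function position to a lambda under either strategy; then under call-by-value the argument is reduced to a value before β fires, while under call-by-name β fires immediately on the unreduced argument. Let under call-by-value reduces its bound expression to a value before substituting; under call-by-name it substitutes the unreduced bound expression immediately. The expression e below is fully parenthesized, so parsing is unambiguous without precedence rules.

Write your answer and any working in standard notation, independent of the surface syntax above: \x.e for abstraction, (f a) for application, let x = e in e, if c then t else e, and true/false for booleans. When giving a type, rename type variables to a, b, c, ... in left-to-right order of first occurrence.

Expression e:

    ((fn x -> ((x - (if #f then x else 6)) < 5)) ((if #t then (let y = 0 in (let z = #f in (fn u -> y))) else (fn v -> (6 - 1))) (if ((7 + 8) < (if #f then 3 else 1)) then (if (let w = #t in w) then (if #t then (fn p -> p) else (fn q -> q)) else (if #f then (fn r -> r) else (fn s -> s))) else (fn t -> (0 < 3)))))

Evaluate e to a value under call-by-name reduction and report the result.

Answer: true

Derivation:
step 0: ((\x.((x - (if false then x else 6)) < 5)) ((if true then (let y = 0 in (let z = false in (\u.y))) else (\v.(6 - 1))) (if ((7 + 8) < (if false then 3 else 1)) then (if (let w = true in w) then (if true then (\p.p) else (\q.q)) else (if false then (\r.r) else (\s.s))) else (\t.(0 < 3)))))
step 1: [beta@root] ((((if true then (let y = 0 in (let z = false in (\u.y))) else (\v.(6 - 1))) (if ((7 + 8) < (if false then 3 else 1)) then (if (let w = true in w) then (if true then (\p.p) else (\q.q)) else (if false then (\r.r) else (\s.s))) else (\t.(0 < 3)))) - (if false then ((if true then (let y = 0 in (let z = false in (\u.y))) else (\v.(6 - 1))) (if ((7 + 8) < (if false then 3 else 1)) then (if (let w = true in w) then (if true then (\p.p) else (\q.q)) else (if false then (\r.r) else (\s.s))) else (\t.(0 < 3)))) else 6)) < 5)
step 2: [if@0.0.0] ((((let y = 0 in (let z = false in (\u.y))) (if ((7 + 8) < (if false then 3 else 1)) then (if (let w = true in w) then (if true then (\p.p) else (\q.q)) else (if false then (\r.r) else (\s.s))) else (\t.(0 < 3)))) - (if false then ((if true then (let y = 0 in (let z = false in (\u.y))) else (\v.(6 - 1))) (if ((7 + 8) < (if false then 3 else 1)) then (if (let w = true in w) then (if true then (\p.p) else (\q.q)) else (if false then (\r.r) else (\s.s))) else (\t.(0 < 3)))) else 6)) < 5)
step 3: [let@0.0.0] ((((let z = false in (\u.0)) (if ((7 + 8) < (if false then 3 else 1)) then (if (let w = true in w) then (if true then (\p.p) else (\q.q)) else (if false then (\r.r) else (\s.s))) else (\t.(0 < 3)))) - (if false then ((if true then (let y = 0 in (let z = false in (\u.y))) else (\v.(6 - 1))) (if ((7 + 8) < (if false then 3 else 1)) then (if (let w = true in w) then (if true then (\p.p) else (\q.q)) else (if false then (\r.r) else (\s.s))) else (\t.(0 < 3)))) else 6)) < 5)
step 4: [let@0.0.0] ((((\u.0) (if ((7 + 8) < (if false then 3 else 1)) then (if (let w = true in w) then (if true then (\p.p) else (\q.q)) else (if false then (\r.r) else (\s.s))) else (\t.(0 < 3)))) - (if false then ((if true then (let y = 0 in (let z = false in (\u.y))) else (\v.(6 - 1))) (if ((7 + 8) < (if false then 3 else 1)) then (if (let w = true in w) then (if true then (\p.p) else (\q.q)) else (if false then (\r.r) else (\s.s))) else (\t.(0 < 3)))) else 6)) < 5)
step 5: [beta@0.0] ((0 - (if false then ((if true then (let y = 0 in (let z = false in (\u.y))) else (\v.(6 - 1))) (if ((7 + 8) < (if false then 3 else 1)) then (if (let w = true in w) then (if true then (\p.p) else (\q.q)) else (if false then (\r.r) else (\s.s))) else (\t.(0 < 3)))) else 6)) < 5)
step 6: [if@0.1] ((0 - 6) < 5)
step 7: [delta@0] (-6 < 5)
step 8: [delta@root] true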